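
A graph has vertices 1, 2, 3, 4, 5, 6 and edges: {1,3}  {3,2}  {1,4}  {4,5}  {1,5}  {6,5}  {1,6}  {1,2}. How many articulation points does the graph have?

Removing 1 increases the component count from 1 to 2, so 1 is a cut vertex.
By contrast removing 5 leaves 1 component; it is not a cut vertex. No other vertex is a cut vertex either.

1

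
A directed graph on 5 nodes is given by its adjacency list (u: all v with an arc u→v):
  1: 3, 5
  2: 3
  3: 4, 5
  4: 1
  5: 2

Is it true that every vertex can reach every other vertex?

Yes

From 5 we can reach every vertex (1, 2, 3, 4, 5), and every vertex can reach 5 (1, 2, 3, 4, 5). So the whole graph is one strongly connected component.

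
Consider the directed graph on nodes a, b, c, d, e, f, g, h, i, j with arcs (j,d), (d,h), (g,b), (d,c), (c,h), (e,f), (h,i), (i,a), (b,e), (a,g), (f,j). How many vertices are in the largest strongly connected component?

10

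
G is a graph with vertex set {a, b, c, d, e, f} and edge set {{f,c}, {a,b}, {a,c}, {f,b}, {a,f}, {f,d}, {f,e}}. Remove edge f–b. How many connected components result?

1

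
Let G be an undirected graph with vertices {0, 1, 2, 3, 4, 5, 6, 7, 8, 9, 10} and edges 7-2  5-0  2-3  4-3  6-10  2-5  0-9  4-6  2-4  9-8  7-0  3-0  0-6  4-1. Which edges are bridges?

The edges on the cycle 2-4-3-2 are not bridges since each lies on that cycle.
But removing 1-4 disconnects 1 from 4; removing 6-10 disconnects 6 from 10; removing 0-9 disconnects 0 from 9; removing 9-8 disconnects 9 from 8 — these are bridges.

0-9, 1-4, 10-6, 8-9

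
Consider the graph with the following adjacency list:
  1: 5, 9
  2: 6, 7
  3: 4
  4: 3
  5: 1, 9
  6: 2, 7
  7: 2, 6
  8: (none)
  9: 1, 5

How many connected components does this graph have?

8 is isolated — a component by itself.
Starting from 3 we can reach 3, 4. That is one component of size 2.
Starting from 1 we can reach 1, 5, 9. That is one component of size 3.
Starting from 2 we can reach 2, 6, 7. That is one component of size 3.
Total: 4 components.

4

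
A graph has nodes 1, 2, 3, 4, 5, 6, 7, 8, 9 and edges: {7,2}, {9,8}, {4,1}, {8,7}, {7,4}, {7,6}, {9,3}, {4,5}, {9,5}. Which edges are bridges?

The edges on the cycle 9-8-7-4-5-9 are not bridges since each lies on that cycle.
But removing 6—7 disconnects 6 from 7; removing 7—2 disconnects 7 from 2; removing 9—3 disconnects 9 from 3; removing 4—1 disconnects 4 from 1 — these are bridges.

1-4, 2-7, 3-9, 6-7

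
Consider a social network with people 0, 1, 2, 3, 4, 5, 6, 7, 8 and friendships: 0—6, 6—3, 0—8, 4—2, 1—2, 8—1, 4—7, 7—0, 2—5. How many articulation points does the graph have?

3

Removing 0 increases the component count from 1 to 2, so 0 is a cut vertex.
Removing 2 increases the component count from 1 to 2, so 2 is a cut vertex.
Removing 6 increases the component count from 1 to 2, so 6 is a cut vertex.
By contrast removing 7 leaves 1 component; it is not a cut vertex. No other vertex is a cut vertex either.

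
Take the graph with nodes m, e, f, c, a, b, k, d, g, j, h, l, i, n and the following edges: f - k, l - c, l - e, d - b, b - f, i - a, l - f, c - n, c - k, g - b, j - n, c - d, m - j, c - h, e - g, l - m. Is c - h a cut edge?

Yes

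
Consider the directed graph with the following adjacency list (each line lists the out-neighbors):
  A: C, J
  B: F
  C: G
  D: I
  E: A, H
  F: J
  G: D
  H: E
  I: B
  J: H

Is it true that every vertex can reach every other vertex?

Yes

From E we can reach every vertex (A, B, C, D, E, F, G, H, I, J), and every vertex can reach E (A, B, C, D, E, F, G, H, I, J). So the whole graph is one strongly connected component.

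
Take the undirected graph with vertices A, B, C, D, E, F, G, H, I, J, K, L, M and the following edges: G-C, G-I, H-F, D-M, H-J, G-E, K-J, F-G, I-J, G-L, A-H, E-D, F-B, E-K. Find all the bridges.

The edges on the cycle H-F-G-E-K-J-H are not bridges since each lies on that cycle.
But removing H-A disconnects H from A; removing G-L disconnects G from L; removing E-D disconnects E from D; removing G-C disconnects G from C — these are bridges.
In total 6 edges are bridges.

A-H, B-F, C-G, D-E, D-M, G-L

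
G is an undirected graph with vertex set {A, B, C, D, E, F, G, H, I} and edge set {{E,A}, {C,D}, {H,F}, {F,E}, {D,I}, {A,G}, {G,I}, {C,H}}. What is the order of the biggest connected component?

8

B is isolated — a component by itself.
Starting from A we can reach A, C, D, E, F, G, H, I. That is one component of size 8.
The largest has 8 vertices.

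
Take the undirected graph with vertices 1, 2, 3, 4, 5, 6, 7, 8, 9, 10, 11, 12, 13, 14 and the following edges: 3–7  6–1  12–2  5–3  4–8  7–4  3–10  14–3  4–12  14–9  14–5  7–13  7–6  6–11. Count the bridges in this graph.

11

The edges on the cycle 14-5-3-14 are not bridges since each lies on that cycle.
But removing 7–6 disconnects 7 from 6; removing 10–3 disconnects 10 from 3; removing 11–6 disconnects 11 from 6; removing 3–7 disconnects 3 from 7 — these are bridges.
In total 11 edges are bridges.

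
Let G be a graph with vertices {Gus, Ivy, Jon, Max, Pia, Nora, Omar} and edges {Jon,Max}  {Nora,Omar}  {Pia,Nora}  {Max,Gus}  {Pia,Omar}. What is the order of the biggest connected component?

Ivy is isolated — a component by itself.
Starting from Pia we can reach Pia, Nora, Omar. That is one component of size 3.
Starting from Gus we can reach Gus, Jon, Max. That is one component of size 3.
The largest has 3 vertices.

3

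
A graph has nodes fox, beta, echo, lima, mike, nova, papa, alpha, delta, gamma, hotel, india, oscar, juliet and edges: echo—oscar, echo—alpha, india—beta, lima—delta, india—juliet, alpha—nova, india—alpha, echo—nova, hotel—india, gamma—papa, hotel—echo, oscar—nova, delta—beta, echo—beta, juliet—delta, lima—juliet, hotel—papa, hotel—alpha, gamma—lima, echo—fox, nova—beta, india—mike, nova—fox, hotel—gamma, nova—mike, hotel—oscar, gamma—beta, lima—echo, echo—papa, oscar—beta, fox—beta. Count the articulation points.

Removing lima, for instance, still leaves 1 component. No single vertex removal increases the component count — the graph has no articulation points.

0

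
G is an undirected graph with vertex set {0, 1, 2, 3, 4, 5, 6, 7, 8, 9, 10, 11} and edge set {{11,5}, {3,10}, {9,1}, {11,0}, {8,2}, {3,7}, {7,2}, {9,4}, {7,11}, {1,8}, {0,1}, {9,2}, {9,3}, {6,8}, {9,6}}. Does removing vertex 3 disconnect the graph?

Yes

Deleting 3 raises the number of components from 1 to 2, so 3 is a cut vertex.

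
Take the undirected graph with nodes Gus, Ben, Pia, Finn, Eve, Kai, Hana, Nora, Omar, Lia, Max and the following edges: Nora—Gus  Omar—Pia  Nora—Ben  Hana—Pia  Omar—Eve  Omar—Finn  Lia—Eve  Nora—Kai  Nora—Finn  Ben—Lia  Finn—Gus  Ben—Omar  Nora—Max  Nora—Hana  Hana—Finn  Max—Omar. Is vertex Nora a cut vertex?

Yes

Deleting Nora raises the number of components from 1 to 2, so Nora is a cut vertex.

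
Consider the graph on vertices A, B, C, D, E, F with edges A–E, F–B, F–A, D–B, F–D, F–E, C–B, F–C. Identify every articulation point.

F

Removing F increases the component count from 1 to 2, so F is a cut vertex.
By contrast removing D leaves 1 component; it is not a cut vertex. No other vertex is a cut vertex either.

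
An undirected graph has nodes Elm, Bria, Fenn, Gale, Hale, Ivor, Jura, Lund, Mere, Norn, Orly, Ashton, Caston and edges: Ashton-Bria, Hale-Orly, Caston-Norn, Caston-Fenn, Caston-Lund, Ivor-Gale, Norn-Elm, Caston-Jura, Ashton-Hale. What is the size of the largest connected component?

Mere is isolated — a component by itself.
Starting from Gale we can reach Gale, Ivor. That is one component of size 2.
Starting from Bria we can reach Bria, Hale, Orly, Ashton. That is one component of size 4.
Starting from Elm we can reach Elm, Fenn, Jura, Lund, Norn, Caston. That is one component of size 6.
The largest has 6 vertices.

6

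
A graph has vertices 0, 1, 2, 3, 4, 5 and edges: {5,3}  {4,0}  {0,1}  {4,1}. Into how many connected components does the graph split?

3

2 is isolated — a component by itself.
Starting from 3 we can reach 3, 5. That is one component of size 2.
Starting from 0 we can reach 0, 1, 4. That is one component of size 3.
Total: 3 components.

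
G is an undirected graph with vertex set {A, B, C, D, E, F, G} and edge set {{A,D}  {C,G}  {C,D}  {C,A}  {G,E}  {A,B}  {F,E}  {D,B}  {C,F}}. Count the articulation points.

Removing C increases the component count from 1 to 2, so C is a cut vertex.
By contrast removing F leaves 1 component; it is not a cut vertex. No other vertex is a cut vertex either.

1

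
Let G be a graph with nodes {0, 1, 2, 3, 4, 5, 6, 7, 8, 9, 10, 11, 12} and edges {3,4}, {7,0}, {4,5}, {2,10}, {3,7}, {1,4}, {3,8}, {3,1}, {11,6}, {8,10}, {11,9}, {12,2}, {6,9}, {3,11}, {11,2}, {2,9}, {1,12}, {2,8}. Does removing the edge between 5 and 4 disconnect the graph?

Yes

Removing 5-4 leaves no path between 5 and 4: the component count goes from 1 to 2. So it is a bridge.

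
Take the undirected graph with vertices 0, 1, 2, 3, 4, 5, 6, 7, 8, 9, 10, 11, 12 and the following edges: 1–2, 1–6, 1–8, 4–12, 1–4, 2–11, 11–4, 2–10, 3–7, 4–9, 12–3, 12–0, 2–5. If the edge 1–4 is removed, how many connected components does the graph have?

1 and 4 are still connected via 1-2-11-4, so the component count stays at 1.

1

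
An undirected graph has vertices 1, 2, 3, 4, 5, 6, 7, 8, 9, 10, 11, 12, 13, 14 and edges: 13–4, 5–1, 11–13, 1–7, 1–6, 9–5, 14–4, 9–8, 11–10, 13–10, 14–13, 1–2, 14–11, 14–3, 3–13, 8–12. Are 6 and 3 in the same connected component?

No

The component containing 6 is {1, 2, 5, 6, 7, 8, 9, 12}, and 3 is not in it.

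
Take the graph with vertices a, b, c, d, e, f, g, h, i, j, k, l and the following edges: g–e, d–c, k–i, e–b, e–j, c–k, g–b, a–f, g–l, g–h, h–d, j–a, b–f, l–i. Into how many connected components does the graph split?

1

Starting from a we can reach a, b, c, d, e, f, g, h, i, j, k, l. That is one component of size 12.
Total: 1 component.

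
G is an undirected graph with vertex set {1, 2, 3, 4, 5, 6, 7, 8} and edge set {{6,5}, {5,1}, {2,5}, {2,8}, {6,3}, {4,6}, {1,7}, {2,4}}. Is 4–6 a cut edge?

No

After removing 4–6, the path 4-2-5-6 still connects them, so the edge is not a bridge.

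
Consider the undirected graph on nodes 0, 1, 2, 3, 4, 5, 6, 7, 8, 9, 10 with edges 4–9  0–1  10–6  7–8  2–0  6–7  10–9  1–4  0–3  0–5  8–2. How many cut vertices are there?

Removing 0 increases the component count from 1 to 3, so 0 is a cut vertex.
By contrast removing 9 leaves 1 component; it is not a cut vertex. No other vertex is a cut vertex either.

1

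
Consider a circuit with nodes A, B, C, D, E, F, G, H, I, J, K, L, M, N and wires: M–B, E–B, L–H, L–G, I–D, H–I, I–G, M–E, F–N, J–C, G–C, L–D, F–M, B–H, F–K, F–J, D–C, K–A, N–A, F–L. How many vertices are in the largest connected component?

14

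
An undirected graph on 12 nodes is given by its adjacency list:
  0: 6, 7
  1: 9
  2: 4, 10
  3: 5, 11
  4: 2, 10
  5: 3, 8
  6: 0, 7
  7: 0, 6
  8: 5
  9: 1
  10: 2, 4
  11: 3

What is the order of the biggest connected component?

4

Starting from 1 we can reach 1, 9. That is one component of size 2.
Starting from 0 we can reach 0, 6, 7. That is one component of size 3.
Starting from 2 we can reach 2, 4, 10. That is one component of size 3.
Starting from 3 we can reach 3, 5, 8, 11. That is one component of size 4.
The largest has 4 vertices.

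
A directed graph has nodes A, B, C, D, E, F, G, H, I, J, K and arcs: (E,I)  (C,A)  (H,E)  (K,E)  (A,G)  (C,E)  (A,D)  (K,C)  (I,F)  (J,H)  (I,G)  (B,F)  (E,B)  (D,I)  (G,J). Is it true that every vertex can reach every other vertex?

No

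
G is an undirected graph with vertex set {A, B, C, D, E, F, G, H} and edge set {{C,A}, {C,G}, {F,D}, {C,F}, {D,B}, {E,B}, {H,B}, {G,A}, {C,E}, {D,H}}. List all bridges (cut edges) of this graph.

none

The edges on the cycle C-G-A-C are not bridges since each lies on that cycle.
Every edge lies on some cycle, so there are no bridges.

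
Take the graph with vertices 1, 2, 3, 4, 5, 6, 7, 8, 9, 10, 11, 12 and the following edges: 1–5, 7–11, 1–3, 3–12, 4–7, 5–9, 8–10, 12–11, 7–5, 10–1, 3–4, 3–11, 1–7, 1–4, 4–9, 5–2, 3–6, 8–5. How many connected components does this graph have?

Starting from 1 we can reach 1, 2, 3, 4, 5, 6, 7, 8, 9, 10, 11, 12. That is one component of size 12.
Total: 1 component.

1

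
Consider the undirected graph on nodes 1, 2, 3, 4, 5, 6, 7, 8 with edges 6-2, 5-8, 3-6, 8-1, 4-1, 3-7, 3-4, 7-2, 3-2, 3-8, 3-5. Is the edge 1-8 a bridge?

After removing 1-8, the path 1-4-3-8 still connects them, so the edge is not a bridge.

No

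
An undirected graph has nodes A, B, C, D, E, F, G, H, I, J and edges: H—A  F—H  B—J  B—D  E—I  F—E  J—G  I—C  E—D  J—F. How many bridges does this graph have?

The edges on the cycle B-J-F-E-D-B are not bridges since each lies on that cycle.
But removing J—G disconnects J from G; removing I—C disconnects I from C; removing E—I disconnects E from I; removing F—H disconnects F from H — these are bridges.
In total 5 edges are bridges.

5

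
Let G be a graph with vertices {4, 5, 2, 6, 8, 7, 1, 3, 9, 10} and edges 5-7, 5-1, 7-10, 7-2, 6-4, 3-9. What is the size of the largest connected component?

5

8 is isolated — a component by itself.
Starting from 4 we can reach 4, 6. That is one component of size 2.
Starting from 3 we can reach 3, 9. That is one component of size 2.
Starting from 1 we can reach 1, 2, 5, 7, 10. That is one component of size 5.
The largest has 5 vertices.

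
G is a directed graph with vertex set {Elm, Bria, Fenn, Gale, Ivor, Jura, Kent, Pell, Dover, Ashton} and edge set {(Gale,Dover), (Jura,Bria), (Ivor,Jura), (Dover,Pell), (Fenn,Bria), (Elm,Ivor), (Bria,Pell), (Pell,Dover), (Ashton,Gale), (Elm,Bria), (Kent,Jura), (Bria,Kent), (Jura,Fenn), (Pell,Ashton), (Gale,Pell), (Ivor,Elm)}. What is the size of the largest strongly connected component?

{Gale, Pell, Dover, Ashton} are all mutually reachable — one SCC of size 4.
{Bria, Fenn, Jura, Kent} are all mutually reachable — one SCC of size 4.
{Elm, Ivor} are all mutually reachable — one SCC of size 2.
The largest has 4 vertices.

4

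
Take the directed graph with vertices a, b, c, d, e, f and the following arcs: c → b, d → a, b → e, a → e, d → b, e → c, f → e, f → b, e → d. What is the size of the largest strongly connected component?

5

{a, b, c, d, e} are all mutually reachable — one SCC of size 5.
{f} is an SCC by itself.
The largest has 5 vertices.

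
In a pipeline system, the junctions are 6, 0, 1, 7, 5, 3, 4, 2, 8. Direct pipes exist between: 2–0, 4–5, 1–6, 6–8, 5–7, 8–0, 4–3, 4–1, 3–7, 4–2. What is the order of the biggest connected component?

Starting from 0 we can reach 0, 1, 2, 3, 4, 5, 6, 7, 8. That is one component of size 9.
The largest has 9 vertices.

9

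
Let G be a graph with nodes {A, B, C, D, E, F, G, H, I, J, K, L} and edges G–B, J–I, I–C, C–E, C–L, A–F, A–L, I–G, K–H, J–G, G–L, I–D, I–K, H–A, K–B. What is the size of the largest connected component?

Starting from A we can reach A, B, C, D, E, F, G, H, I, J, K, L. That is one component of size 12.
The largest has 12 vertices.

12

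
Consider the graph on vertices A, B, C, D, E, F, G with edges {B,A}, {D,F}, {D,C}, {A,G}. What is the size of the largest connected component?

E is isolated — a component by itself.
Starting from A we can reach A, B, G. That is one component of size 3.
Starting from C we can reach C, D, F. That is one component of size 3.
The largest has 3 vertices.

3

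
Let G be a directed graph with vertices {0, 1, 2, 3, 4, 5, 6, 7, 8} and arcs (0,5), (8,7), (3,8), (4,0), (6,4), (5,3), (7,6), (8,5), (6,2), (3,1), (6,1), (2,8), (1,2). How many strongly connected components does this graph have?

1

{0, 1, 2, 3, 4, 5, 6, 7, 8} are all mutually reachable — one SCC of size 9.
That gives 1 strongly connected component.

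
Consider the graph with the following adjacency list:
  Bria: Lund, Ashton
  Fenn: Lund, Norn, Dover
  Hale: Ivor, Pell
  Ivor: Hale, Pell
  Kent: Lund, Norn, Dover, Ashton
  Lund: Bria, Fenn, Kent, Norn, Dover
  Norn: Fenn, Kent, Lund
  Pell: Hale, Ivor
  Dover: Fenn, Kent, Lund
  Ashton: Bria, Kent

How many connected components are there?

Starting from Hale we can reach Hale, Ivor, Pell. That is one component of size 3.
Starting from Bria we can reach Bria, Fenn, Kent, Lund, Norn, Dover, Ashton. That is one component of size 7.
Total: 2 components.

2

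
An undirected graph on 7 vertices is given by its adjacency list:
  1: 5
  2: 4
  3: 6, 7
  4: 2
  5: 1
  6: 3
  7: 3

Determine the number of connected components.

Starting from 1 we can reach 1, 5. That is one component of size 2.
Starting from 2 we can reach 2, 4. That is one component of size 2.
Starting from 3 we can reach 3, 6, 7. That is one component of size 3.
Total: 3 components.

3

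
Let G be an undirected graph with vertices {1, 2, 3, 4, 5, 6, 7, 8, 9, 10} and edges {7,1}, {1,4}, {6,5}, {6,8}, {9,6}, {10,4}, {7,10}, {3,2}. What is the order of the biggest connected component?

4

Starting from 2 we can reach 2, 3. That is one component of size 2.
Starting from 1 we can reach 1, 4, 7, 10. That is one component of size 4.
Starting from 5 we can reach 5, 6, 8, 9. That is one component of size 4.
The largest has 4 vertices.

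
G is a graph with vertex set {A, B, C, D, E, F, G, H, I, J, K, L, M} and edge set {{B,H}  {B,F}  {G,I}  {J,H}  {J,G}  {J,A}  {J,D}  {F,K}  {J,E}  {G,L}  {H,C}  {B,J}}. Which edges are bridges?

The edges on the cycle B-J-H-B are not bridges since each lies on that cycle.
But removing J—D disconnects J from D; removing J—E disconnects J from E; removing K—F disconnects K from F; removing J—A disconnects J from A — these are bridges.
In total 9 edges are bridges.

A-J, B-F, C-H, D-J, E-J, F-K, G-I, G-J, G-L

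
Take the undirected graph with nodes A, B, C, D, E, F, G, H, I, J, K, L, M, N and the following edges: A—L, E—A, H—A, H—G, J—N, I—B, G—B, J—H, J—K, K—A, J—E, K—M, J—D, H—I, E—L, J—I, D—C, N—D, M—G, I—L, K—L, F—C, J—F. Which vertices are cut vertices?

Removing J increases the component count from 1 to 2, so J is a cut vertex.
By contrast removing D leaves 1 component; it is not a cut vertex. No other vertex is a cut vertex either.

J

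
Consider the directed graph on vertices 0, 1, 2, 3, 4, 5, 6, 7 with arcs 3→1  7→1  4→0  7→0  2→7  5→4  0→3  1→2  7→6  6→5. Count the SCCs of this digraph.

1

{0, 1, 2, 3, 4, 5, 6, 7} are all mutually reachable — one SCC of size 8.
That gives 1 strongly connected component.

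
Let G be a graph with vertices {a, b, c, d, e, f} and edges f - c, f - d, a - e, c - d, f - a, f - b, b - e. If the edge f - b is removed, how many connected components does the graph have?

f and b are still connected via f-a-e-b, so the component count stays at 1.

1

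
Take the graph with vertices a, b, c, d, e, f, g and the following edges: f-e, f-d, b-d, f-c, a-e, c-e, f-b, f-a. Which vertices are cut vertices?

f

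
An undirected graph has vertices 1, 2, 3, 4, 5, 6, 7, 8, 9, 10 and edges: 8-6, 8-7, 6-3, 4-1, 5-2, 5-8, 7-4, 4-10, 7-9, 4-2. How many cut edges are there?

5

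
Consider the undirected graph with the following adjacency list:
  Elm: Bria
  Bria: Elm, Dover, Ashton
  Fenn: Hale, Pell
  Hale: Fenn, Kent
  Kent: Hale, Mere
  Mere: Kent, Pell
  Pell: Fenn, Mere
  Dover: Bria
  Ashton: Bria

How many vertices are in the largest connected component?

Starting from Elm we can reach Elm, Bria, Dover, Ashton. That is one component of size 4.
Starting from Fenn we can reach Fenn, Hale, Kent, Mere, Pell. That is one component of size 5.
The largest has 5 vertices.

5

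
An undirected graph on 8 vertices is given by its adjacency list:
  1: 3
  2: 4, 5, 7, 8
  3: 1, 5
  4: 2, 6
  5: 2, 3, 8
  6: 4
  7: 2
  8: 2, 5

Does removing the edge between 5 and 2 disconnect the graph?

After removing 5-2, the path 5-8-2 still connects them, so the edge is not a bridge.

No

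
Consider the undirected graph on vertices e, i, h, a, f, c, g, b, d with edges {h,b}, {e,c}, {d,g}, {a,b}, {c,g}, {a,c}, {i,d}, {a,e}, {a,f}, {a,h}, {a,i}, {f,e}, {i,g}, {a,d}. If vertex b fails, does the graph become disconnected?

Deleting b leaves 1 component (was 1) (its neighbors a, h remain connected to each other), so b is not a cut vertex.

No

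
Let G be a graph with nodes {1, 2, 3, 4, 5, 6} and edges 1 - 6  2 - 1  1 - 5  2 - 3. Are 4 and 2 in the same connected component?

The component containing 4 is {4}, and 2 is not in it.

No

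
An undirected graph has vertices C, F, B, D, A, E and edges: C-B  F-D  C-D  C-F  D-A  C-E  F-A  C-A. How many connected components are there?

1

Starting from A we can reach A, B, C, D, E, F. That is one component of size 6.
Total: 1 component.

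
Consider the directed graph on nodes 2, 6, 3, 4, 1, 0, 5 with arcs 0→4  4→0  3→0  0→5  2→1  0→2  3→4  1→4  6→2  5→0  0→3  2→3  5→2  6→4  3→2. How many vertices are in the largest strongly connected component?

{0, 1, 2, 3, 4, 5} are all mutually reachable — one SCC of size 6.
{6} is an SCC by itself.
The largest has 6 vertices.

6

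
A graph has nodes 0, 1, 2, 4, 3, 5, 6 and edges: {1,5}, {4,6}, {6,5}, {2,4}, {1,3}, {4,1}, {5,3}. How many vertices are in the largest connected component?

6

0 is isolated — a component by itself.
Starting from 1 we can reach 1, 2, 3, 4, 5, 6. That is one component of size 6.
The largest has 6 vertices.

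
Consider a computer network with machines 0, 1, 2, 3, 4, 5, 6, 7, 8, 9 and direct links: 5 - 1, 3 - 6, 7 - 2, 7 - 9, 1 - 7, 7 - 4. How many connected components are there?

0 is isolated — a component by itself.
8 is isolated — a component by itself.
Starting from 3 we can reach 3, 6. That is one component of size 2.
Starting from 1 we can reach 1, 2, 4, 5, 7, 9. That is one component of size 6.
Total: 4 components.

4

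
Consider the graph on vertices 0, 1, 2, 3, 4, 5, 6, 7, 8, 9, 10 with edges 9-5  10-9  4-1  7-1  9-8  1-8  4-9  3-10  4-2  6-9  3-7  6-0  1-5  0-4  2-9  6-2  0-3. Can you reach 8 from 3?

Yes

From 3 we can reach 0, 1, 2, 3, 4, 5, 6, 7, 8, 9, 10, which includes 8.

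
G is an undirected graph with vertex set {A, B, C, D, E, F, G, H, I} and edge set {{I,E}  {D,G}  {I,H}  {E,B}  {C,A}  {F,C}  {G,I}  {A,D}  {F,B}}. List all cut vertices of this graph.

Removing I increases the component count from 1 to 2, so I is a cut vertex.
By contrast removing F leaves 1 component; it is not a cut vertex. No other vertex is a cut vertex either.

I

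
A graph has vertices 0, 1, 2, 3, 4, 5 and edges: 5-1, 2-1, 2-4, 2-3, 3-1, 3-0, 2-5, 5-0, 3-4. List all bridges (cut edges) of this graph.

The edges on the cycle 2-5-0-3-2 are not bridges since each lies on that cycle.
Every edge lies on some cycle, so there are no bridges.

none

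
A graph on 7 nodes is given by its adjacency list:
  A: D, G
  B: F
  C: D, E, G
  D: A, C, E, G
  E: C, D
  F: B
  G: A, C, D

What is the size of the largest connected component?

Starting from B we can reach B, F. That is one component of size 2.
Starting from A we can reach A, C, D, E, G. That is one component of size 5.
The largest has 5 vertices.

5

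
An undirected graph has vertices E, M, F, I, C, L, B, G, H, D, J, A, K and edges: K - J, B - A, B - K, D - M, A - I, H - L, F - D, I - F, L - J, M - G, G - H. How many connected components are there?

C is isolated — a component by itself.
E is isolated — a component by itself.
Starting from A we can reach A, B, D, F, G, H, I, J, K, L, M. That is one component of size 11.
Total: 3 components.

3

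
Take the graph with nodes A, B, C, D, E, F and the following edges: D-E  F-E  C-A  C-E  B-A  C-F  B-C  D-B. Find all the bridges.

The edges on the cycle B-C-A-B are not bridges since each lies on that cycle.
Every edge lies on some cycle, so there are no bridges.

none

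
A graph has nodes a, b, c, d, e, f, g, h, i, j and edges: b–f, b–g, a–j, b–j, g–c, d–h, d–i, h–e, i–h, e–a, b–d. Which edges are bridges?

b-f, b-g, c-g

The edges on the cycle b-d-i-h-e-a-j-b are not bridges since each lies on that cycle.
But removing c–g disconnects c from g; removing b–g disconnects b from g; removing b–f disconnects b from f — these are bridges.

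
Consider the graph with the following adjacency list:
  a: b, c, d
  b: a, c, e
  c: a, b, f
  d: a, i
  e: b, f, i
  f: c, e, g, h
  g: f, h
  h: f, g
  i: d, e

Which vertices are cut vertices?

Removing f increases the component count from 1 to 2, so f is a cut vertex.
By contrast removing e leaves 1 component; it is not a cut vertex. No other vertex is a cut vertex either.

f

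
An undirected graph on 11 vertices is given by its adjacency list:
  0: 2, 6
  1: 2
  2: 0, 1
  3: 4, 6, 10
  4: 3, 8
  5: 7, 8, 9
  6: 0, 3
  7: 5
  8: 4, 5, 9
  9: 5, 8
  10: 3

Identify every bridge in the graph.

0-2, 0-6, 1-2, 10-3, 3-4, 3-6, 4-8, 5-7

The edges on the cycle 8-9-5-8 are not bridges since each lies on that cycle.
But removing 4-3 disconnects 4 from 3; removing 2-1 disconnects 2 from 1; removing 6-3 disconnects 6 from 3; removing 6-0 disconnects 6 from 0 — these are bridges.
In total 8 edges are bridges.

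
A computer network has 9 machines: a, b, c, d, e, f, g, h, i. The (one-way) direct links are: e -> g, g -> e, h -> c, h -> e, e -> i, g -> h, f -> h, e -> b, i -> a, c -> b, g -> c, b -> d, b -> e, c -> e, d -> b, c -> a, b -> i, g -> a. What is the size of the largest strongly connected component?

6

{b, c, d, e, g, h} are all mutually reachable — one SCC of size 6.
{i} is an SCC by itself.
{f} is an SCC by itself.
{a} is an SCC by itself.
The largest has 6 vertices.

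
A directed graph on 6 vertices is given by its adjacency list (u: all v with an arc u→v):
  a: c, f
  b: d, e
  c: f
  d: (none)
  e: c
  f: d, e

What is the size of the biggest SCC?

3

{c, e, f} are all mutually reachable — one SCC of size 3.
{a} is an SCC by itself.
{d} is an SCC by itself.
{b} is an SCC by itself.
The largest has 3 vertices.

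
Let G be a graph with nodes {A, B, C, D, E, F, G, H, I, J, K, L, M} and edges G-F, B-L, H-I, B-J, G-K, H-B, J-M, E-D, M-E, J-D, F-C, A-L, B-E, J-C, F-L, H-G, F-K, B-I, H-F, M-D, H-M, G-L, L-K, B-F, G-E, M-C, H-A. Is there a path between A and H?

Yes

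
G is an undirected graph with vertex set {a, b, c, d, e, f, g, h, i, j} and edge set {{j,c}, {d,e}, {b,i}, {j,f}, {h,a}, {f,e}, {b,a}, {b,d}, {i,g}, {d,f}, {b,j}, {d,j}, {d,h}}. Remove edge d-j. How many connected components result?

1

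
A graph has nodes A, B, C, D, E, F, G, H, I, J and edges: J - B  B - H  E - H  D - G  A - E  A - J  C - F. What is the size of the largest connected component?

5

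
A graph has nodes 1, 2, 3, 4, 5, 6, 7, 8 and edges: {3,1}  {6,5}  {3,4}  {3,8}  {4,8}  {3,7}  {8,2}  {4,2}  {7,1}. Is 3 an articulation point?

Yes

Deleting 3 raises the number of components from 2 to 3, so 3 is a cut vertex.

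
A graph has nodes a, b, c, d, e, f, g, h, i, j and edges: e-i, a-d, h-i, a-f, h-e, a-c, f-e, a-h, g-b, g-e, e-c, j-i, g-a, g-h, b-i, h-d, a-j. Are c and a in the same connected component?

From c we can reach a, b, c, d, e, f, g, h, i, j, which includes a.

Yes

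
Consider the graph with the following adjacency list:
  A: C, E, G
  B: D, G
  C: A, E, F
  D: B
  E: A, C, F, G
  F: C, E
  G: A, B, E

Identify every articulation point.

B, G

Removing B increases the component count from 1 to 2, so B is a cut vertex.
Removing G increases the component count from 1 to 2, so G is a cut vertex.
By contrast removing E leaves 1 component; it is not a cut vertex. No other vertex is a cut vertex either.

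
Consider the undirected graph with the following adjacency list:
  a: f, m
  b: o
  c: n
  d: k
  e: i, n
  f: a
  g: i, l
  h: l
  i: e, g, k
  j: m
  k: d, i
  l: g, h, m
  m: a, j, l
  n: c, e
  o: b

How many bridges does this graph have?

removing i-e disconnects i from e; removing a-m disconnects a from m; removing h-l disconnects h from l; removing l-m disconnects l from m — these are bridges.
In total 13 edges are bridges.

13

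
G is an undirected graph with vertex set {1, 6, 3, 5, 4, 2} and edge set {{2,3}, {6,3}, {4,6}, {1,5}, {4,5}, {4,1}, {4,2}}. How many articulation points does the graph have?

Removing 4 increases the component count from 1 to 2, so 4 is a cut vertex.
By contrast removing 3 leaves 1 component; it is not a cut vertex. No other vertex is a cut vertex either.

1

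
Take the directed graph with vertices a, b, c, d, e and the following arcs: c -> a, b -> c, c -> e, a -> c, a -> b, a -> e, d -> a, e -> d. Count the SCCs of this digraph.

1

{a, b, c, d, e} are all mutually reachable — one SCC of size 5.
That gives 1 strongly connected component.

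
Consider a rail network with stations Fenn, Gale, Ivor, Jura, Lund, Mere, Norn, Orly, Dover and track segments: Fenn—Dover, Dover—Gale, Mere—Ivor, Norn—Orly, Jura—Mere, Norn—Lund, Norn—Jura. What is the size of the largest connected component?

Starting from Fenn we can reach Fenn, Gale, Dover. That is one component of size 3.
Starting from Ivor we can reach Ivor, Jura, Lund, Mere, Norn, Orly. That is one component of size 6.
The largest has 6 vertices.

6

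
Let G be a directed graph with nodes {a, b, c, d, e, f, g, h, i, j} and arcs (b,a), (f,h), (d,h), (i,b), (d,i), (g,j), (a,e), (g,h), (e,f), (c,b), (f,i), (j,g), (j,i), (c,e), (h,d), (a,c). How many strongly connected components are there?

2

{a, b, c, d, e, f, h, i} are all mutually reachable — one SCC of size 8.
{g, j} are all mutually reachable — one SCC of size 2.
That gives 2 strongly connected components.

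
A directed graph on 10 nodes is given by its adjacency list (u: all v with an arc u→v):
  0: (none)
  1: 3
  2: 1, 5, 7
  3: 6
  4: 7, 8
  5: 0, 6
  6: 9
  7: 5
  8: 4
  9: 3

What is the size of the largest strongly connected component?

3

{3, 6, 9} are all mutually reachable — one SCC of size 3.
{4, 8} are all mutually reachable — one SCC of size 2.
{7} is an SCC by itself.
{1} is an SCC by itself.
{0} is an SCC by itself.
(and 2 more singleton SCCs)
The largest has 3 vertices.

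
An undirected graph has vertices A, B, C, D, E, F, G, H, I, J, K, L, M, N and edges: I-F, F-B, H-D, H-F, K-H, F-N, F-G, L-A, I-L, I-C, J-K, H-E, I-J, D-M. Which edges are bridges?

The edges on the cycle I-J-K-H-F-I are not bridges since each lies on that cycle.
But removing F-G disconnects F from G; removing H-D disconnects H from D; removing F-B disconnects F from B; removing M-D disconnects M from D — these are bridges.
In total 9 edges are bridges.

A-L, B-F, C-I, D-H, D-M, E-H, F-G, F-N, I-L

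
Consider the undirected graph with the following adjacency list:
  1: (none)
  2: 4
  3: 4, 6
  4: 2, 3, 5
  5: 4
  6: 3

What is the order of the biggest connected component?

1 is isolated — a component by itself.
Starting from 2 we can reach 2, 3, 4, 5, 6. That is one component of size 5.
The largest has 5 vertices.

5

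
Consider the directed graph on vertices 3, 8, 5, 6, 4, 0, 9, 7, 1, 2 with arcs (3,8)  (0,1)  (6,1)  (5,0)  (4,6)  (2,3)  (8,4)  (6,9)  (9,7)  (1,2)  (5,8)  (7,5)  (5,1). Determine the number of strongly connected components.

1

{0, 1, 2, 3, 4, 5, 6, 7, 8, 9} are all mutually reachable — one SCC of size 10.
That gives 1 strongly connected component.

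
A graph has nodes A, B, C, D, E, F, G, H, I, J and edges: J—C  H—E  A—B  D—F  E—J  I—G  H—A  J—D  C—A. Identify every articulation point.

A, D, J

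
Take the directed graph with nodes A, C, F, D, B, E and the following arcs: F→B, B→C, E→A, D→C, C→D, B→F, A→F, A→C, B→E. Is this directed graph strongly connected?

No

There is no directed path from D to B, so the graph is not strongly connected.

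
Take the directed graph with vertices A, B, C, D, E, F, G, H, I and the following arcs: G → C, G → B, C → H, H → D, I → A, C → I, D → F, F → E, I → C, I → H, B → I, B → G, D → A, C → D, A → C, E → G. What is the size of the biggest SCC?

9

{A, B, C, D, E, F, G, H, I} are all mutually reachable — one SCC of size 9.
The largest has 9 vertices.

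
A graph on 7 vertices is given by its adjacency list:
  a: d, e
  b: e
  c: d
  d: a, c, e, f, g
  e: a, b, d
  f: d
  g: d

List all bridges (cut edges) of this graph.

b-e, c-d, d-f, d-g

The edges on the cycle e-d-a-e are not bridges since each lies on that cycle.
But removing d-f disconnects d from f; removing d-c disconnects d from c; removing d-g disconnects d from g; removing e-b disconnects e from b — these are bridges.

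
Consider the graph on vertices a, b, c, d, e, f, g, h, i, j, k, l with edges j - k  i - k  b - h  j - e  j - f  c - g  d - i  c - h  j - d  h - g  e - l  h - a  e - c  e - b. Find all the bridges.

The edges on the cycle e-c-h-b-e are not bridges since each lies on that cycle.
But removing a - h disconnects a from h; removing e - l disconnects e from l; removing j - e disconnects j from e; removing j - f disconnects j from f — these are bridges.

a-h, e-j, e-l, f-j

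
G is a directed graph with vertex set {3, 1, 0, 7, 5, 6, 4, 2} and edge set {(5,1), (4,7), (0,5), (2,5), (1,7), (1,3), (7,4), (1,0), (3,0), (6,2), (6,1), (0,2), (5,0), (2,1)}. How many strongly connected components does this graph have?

3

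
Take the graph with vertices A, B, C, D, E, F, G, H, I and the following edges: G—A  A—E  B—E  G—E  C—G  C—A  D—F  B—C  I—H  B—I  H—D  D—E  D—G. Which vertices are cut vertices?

D

Removing D increases the component count from 1 to 2, so D is a cut vertex.
By contrast removing G leaves 1 component; it is not a cut vertex. No other vertex is a cut vertex either.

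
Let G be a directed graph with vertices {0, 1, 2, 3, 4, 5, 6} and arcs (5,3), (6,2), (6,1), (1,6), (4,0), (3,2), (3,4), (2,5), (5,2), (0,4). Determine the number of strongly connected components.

3

{2, 3, 5} are all mutually reachable — one SCC of size 3.
{1, 6} are all mutually reachable — one SCC of size 2.
{0, 4} are all mutually reachable — one SCC of size 2.
That gives 3 strongly connected components.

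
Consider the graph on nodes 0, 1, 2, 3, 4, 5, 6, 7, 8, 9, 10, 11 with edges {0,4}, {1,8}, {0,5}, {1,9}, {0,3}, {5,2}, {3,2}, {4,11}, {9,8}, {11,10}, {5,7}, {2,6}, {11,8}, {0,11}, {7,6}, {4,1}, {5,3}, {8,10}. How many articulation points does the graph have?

Removing 0 increases the component count from 1 to 2, so 0 is a cut vertex.
By contrast removing 6 leaves 1 component; it is not a cut vertex. No other vertex is a cut vertex either.

1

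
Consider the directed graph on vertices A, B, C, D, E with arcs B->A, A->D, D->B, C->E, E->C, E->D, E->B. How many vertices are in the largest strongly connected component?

{A, B, D} are all mutually reachable — one SCC of size 3.
{C, E} are all mutually reachable — one SCC of size 2.
The largest has 3 vertices.

3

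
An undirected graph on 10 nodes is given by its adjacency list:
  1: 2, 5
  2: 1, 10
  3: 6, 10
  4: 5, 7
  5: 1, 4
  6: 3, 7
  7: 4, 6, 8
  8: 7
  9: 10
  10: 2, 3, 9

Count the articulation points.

2

Removing 7 increases the component count from 1 to 2, so 7 is a cut vertex.
Removing 10 increases the component count from 1 to 2, so 10 is a cut vertex.
By contrast removing 6 leaves 1 component; it is not a cut vertex. No other vertex is a cut vertex either.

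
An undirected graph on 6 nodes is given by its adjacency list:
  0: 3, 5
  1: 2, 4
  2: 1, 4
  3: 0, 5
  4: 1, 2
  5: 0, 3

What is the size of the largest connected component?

Starting from 1 we can reach 1, 2, 4. That is one component of size 3.
Starting from 0 we can reach 0, 3, 5. That is one component of size 3.
The largest has 3 vertices.

3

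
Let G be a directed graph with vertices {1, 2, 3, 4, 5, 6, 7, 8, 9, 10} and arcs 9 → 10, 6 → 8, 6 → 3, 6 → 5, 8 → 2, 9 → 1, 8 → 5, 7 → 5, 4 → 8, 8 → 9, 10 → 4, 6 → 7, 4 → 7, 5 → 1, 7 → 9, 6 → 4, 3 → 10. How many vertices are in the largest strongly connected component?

{4, 7, 8, 9, 10} are all mutually reachable — one SCC of size 5.
{3} is an SCC by itself.
{5} is an SCC by itself.
{6} is an SCC by itself.
{2} is an SCC by itself.
(and 1 more singleton SCC)
The largest has 5 vertices.

5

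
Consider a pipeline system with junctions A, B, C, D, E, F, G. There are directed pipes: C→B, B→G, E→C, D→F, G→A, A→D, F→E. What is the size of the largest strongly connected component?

{A, B, C, D, E, F, G} are all mutually reachable — one SCC of size 7.
The largest has 7 vertices.

7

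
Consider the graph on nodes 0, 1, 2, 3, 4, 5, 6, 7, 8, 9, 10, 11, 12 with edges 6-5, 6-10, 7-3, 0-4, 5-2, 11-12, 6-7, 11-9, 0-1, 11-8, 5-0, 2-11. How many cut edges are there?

12

removing 3-7 disconnects 3 from 7; removing 5-6 disconnects 5 from 6; removing 2-5 disconnects 2 from 5; removing 11-9 disconnects 11 from 9 — these are bridges.
In total 12 edges are bridges.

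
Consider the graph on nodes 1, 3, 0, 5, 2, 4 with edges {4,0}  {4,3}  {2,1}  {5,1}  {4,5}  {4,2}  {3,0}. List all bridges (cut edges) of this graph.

none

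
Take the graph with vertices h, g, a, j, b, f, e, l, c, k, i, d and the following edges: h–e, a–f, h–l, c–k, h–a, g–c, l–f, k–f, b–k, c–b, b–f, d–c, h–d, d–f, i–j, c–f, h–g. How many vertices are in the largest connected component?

Starting from i we can reach i, j. That is one component of size 2.
Starting from a we can reach a, b, c, d, e, f, g, h, k, l. That is one component of size 10.
The largest has 10 vertices.

10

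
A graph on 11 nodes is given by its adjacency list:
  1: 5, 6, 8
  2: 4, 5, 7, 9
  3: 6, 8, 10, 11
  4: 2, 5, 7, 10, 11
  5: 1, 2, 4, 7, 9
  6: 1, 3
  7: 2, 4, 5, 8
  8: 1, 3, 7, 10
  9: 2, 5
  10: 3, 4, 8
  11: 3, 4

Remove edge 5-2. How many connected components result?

1

5 and 2 are still connected via 5-4-2, so the component count stays at 1.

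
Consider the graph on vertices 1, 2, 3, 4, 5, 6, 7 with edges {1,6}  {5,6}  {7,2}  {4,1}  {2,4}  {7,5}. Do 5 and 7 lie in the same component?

Yes

From 5 we can reach 1, 2, 4, 5, 6, 7, which includes 7.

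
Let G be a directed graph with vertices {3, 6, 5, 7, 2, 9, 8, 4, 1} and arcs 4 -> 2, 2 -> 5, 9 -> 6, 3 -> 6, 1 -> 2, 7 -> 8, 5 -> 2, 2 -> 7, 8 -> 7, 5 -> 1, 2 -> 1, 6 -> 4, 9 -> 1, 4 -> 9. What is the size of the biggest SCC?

{1, 2, 5} are all mutually reachable — one SCC of size 3.
{4, 6, 9} are all mutually reachable — one SCC of size 3.
{7, 8} are all mutually reachable — one SCC of size 2.
{3} is an SCC by itself.
The largest has 3 vertices.

3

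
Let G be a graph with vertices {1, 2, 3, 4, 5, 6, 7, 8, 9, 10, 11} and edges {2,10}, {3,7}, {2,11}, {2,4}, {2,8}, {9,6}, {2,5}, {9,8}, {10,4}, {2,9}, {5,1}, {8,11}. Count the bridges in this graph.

4

The edges on the cycle 2-10-4-2 are not bridges since each lies on that cycle.
But removing 6–9 disconnects 6 from 9; removing 2–5 disconnects 2 from 5; removing 3–7 disconnects 3 from 7; removing 1–5 disconnects 1 from 5 — these are bridges.
That makes 4 bridges.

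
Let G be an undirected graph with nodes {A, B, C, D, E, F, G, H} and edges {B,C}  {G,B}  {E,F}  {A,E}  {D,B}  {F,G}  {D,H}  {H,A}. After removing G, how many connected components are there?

With G gone, the remaining components are: {A, B, C, D, E, F, H}.
That is 1 component.

1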